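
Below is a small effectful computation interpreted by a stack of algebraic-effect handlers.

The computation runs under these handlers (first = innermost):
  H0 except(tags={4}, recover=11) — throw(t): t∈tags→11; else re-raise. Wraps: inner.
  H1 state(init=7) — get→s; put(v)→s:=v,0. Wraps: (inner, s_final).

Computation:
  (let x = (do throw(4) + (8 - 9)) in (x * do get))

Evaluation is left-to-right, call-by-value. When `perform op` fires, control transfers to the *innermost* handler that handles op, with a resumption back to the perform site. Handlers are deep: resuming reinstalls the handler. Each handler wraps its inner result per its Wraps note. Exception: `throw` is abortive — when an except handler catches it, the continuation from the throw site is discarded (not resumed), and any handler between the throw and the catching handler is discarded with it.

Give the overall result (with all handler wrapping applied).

Answer: (11, 7)

Evaluation trace:
throw(4) @ H0 caught ⇒ 11
H1 returns (11, 7)
= (11, 7)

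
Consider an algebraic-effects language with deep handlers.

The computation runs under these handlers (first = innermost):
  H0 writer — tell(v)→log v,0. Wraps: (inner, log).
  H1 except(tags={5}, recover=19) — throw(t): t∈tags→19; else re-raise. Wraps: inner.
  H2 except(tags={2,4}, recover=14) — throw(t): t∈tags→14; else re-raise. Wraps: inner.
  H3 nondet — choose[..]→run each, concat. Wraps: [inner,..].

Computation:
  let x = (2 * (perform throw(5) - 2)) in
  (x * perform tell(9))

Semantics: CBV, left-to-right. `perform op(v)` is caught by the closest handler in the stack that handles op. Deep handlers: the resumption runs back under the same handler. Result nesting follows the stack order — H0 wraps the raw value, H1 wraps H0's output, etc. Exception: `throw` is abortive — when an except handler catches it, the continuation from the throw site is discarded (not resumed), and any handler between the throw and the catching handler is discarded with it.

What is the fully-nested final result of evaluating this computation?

Answer: [19]

Evaluation trace:
throw(5) @ H1 caught ⇒ 19
H2 returns 19
H3 returns [19]
= [19]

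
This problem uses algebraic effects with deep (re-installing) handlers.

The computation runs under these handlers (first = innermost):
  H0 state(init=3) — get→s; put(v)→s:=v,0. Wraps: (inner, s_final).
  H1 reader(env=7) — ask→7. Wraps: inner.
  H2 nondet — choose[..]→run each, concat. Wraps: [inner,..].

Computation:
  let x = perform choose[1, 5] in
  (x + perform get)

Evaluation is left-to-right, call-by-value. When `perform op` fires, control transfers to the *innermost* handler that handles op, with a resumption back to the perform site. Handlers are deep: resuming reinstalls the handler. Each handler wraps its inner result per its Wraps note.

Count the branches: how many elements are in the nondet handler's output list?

Answer: 2

Evaluation trace:
choose[1, 5] @ H2
  branch[0] choose=1:
    get @ H0 ⇒ 3
    H0 returns (4, 3)
    H1 returns (4, 3)
    H2 returns [(4, 3)]
  branch[1] choose=5:
    get @ H0 ⇒ 3
    H0 returns (8, 3)
    H1 returns (8, 3)
    H2 returns [(8, 3)]
= [(4, 3), (8, 3)]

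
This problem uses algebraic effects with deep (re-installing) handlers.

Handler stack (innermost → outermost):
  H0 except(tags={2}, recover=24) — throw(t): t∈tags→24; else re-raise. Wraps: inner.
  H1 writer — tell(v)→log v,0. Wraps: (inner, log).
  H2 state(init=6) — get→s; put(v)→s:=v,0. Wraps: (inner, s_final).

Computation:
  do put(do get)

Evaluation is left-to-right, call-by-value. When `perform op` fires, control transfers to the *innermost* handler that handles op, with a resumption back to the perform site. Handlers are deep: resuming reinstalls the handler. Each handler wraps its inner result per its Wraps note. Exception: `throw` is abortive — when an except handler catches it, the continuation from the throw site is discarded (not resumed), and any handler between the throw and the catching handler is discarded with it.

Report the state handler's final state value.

Evaluation trace:
get @ H2 ⇒ 6
put(6) @ H2 ⇒ s:=6
H0 returns 0
H1 returns (0, ())
H2 returns ((0, ()), 6)
= ((0, ()), 6)

Answer: 6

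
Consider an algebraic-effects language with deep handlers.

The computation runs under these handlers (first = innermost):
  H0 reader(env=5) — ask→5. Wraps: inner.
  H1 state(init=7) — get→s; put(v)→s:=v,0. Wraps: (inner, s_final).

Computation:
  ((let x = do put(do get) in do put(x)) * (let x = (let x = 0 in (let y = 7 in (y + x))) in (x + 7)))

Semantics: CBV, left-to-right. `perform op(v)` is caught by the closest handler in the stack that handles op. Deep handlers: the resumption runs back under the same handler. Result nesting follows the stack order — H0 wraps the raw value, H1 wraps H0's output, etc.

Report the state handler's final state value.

Evaluation trace:
get @ H1 ⇒ 7
put(7) @ H1 ⇒ s:=7
put(0) @ H1 ⇒ s:=0
H0 returns 0
H1 returns (0, 0)
= (0, 0)

Answer: 0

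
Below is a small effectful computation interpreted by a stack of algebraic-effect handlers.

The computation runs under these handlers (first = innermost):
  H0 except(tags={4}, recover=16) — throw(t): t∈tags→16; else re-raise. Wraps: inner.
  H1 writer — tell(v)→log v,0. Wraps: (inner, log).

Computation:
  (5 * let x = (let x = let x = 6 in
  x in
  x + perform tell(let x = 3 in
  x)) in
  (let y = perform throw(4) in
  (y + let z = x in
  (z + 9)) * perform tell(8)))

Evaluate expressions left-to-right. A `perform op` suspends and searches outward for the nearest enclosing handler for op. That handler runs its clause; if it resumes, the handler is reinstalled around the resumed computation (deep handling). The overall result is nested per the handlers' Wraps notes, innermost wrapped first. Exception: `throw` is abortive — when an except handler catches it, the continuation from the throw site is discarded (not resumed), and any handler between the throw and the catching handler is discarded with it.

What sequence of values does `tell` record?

Step-by-step:
tell(3) @ H1 ⇒ log+=3
throw(4) @ H0 caught ⇒ 16
H1 returns (16, (3))
= (16, (3))

Answer: (3)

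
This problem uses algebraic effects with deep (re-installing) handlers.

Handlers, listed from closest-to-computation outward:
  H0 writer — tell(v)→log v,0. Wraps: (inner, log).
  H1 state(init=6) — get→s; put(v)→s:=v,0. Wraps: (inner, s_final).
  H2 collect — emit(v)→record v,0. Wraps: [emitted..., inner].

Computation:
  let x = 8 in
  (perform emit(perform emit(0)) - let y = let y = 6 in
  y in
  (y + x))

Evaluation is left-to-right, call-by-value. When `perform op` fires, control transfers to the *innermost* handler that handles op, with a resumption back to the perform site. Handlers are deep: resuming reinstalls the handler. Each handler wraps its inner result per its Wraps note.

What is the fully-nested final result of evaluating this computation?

Step-by-step:
emit(0) @ H2 ⇒ out+=0
emit(0) @ H2 ⇒ out+=0
H0 returns (-14, ())
H1 returns ((-14, ()), 6)
H2 returns [0, 0, ((-14, ()), 6)]
= [0, 0, ((-14, ()), 6)]

Answer: [0, 0, ((-14, ()), 6)]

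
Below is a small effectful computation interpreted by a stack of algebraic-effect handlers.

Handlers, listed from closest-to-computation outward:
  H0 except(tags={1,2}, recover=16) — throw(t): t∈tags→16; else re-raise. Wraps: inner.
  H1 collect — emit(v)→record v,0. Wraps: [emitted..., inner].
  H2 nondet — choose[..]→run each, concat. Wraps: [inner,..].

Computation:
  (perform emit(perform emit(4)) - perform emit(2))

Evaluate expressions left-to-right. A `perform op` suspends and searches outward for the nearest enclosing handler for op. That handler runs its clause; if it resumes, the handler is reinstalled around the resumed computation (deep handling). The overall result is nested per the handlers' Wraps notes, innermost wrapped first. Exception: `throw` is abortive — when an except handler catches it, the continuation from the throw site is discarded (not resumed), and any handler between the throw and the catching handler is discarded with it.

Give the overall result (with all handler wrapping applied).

Answer: [[4, 0, 2, 0]]

Step-by-step:
emit(4) @ H1 ⇒ out+=4
emit(0) @ H1 ⇒ out+=0
emit(2) @ H1 ⇒ out+=2
H0 returns 0
H1 returns [4, 0, 2, 0]
H2 returns [[4, 0, 2, 0]]
= [[4, 0, 2, 0]]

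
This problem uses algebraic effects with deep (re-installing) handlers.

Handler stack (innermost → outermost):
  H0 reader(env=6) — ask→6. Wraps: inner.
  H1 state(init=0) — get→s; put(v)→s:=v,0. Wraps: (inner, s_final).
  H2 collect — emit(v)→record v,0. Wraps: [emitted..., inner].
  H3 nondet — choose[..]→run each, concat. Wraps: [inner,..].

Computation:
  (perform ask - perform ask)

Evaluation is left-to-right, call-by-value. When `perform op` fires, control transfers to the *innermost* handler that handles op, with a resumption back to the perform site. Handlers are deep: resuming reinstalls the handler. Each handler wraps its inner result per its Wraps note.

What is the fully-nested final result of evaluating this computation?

Answer: [[(0, 0)]]

Working:
ask @ H0 ⇒ 6
ask @ H0 ⇒ 6
H0 returns 0
H1 returns (0, 0)
H2 returns [(0, 0)]
H3 returns [[(0, 0)]]
= [[(0, 0)]]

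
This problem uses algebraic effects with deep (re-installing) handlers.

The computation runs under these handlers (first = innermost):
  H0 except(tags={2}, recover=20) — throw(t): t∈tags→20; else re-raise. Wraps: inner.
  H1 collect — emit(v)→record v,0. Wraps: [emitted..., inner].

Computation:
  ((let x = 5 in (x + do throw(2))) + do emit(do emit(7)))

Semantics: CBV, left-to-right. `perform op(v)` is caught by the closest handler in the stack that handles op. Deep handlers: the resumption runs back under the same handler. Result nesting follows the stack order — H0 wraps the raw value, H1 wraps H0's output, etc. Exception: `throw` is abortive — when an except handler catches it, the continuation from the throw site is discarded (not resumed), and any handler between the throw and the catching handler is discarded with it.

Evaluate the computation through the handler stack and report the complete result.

Step-by-step:
throw(2) @ H0 caught ⇒ 20
H1 returns [20]
= [20]

Answer: [20]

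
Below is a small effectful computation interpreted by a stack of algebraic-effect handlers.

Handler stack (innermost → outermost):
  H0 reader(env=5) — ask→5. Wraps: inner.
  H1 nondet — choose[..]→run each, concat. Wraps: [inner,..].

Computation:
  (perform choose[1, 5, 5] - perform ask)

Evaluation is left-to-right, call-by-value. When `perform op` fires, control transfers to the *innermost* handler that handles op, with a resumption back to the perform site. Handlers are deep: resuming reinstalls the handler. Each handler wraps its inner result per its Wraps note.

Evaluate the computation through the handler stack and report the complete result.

Answer: [-4, 0, 0]

Evaluation trace:
choose[1, 5, 5] @ H1
  branch[0] choose=1:
    ask @ H0 ⇒ 5
    H0 returns -4
    H1 returns [-4]
  branch[1] choose=5:
    ask @ H0 ⇒ 5
    H0 returns 0
    H1 returns [0]
  branch[2] choose=5:
    ask @ H0 ⇒ 5
    H0 returns 0
    H1 returns [0]
= [-4, 0, 0]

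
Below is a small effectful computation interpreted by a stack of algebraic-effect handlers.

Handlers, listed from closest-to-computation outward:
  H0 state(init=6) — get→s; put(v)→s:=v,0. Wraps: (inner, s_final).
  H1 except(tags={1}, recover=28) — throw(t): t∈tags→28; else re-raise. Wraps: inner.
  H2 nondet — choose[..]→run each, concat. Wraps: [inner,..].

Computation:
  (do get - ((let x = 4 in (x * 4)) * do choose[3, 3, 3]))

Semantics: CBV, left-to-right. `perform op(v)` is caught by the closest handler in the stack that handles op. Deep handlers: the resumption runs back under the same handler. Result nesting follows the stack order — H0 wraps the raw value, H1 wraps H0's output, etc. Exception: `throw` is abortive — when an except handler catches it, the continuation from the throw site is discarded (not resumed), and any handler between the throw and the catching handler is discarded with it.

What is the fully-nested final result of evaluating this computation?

Step-by-step:
get @ H0 ⇒ 6
choose[3, 3, 3] @ H2
  branch[0] choose=3:
    H0 returns (-42, 6)
    H1 returns (-42, 6)
    H2 returns [(-42, 6)]
  branch[1] choose=3:
    H0 returns (-42, 6)
    H1 returns (-42, 6)
    H2 returns [(-42, 6)]
  branch[2] choose=3:
    H0 returns (-42, 6)
    H1 returns (-42, 6)
    H2 returns [(-42, 6)]
= [(-42, 6), (-42, 6), (-42, 6)]

Answer: [(-42, 6), (-42, 6), (-42, 6)]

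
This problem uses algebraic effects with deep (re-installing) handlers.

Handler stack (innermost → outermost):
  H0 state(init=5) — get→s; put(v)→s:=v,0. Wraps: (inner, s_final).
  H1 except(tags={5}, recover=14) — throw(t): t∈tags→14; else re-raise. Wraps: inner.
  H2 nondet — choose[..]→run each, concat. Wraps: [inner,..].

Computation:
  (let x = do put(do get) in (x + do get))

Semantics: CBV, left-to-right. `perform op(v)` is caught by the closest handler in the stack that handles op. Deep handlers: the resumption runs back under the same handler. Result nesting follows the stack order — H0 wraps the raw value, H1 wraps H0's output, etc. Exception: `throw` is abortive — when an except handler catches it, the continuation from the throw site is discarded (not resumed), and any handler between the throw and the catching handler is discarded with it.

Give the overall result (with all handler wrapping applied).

Answer: [(5, 5)]

Working:
get @ H0 ⇒ 5
put(5) @ H0 ⇒ s:=5
get @ H0 ⇒ 5
H0 returns (5, 5)
H1 returns (5, 5)
H2 returns [(5, 5)]
= [(5, 5)]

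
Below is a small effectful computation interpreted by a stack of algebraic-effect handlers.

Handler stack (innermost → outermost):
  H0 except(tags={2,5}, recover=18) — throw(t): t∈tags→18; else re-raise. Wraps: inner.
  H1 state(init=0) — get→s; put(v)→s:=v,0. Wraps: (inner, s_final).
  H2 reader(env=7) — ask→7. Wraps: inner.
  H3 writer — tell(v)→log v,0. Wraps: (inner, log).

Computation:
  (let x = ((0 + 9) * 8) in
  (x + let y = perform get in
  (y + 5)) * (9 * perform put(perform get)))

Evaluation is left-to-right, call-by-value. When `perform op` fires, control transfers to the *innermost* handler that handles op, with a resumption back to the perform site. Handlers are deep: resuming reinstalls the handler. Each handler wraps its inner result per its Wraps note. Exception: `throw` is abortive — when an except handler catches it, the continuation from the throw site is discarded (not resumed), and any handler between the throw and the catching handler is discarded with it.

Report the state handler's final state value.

Answer: 0

Step-by-step:
get @ H1 ⇒ 0
get @ H1 ⇒ 0
put(0) @ H1 ⇒ s:=0
H0 returns 0
H1 returns (0, 0)
H2 returns (0, 0)
H3 returns ((0, 0), ())
= ((0, 0), ())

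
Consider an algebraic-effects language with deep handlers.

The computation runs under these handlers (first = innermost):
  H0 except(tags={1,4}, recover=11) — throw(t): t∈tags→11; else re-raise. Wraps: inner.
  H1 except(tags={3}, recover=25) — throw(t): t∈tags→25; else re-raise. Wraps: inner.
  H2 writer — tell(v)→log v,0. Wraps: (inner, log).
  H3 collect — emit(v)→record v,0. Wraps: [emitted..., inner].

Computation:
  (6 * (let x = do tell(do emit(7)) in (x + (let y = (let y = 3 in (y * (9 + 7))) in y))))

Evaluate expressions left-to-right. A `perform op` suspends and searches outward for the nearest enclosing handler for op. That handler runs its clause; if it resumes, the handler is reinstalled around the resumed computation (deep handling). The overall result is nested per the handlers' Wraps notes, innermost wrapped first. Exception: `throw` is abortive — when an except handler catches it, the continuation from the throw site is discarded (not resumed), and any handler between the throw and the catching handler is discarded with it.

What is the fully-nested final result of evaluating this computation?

Evaluation trace:
emit(7) @ H3 ⇒ out+=7
tell(0) @ H2 ⇒ log+=0
H0 returns 288
H1 returns 288
H2 returns (288, (0))
H3 returns [7, (288, (0))]
= [7, (288, (0))]

Answer: [7, (288, (0))]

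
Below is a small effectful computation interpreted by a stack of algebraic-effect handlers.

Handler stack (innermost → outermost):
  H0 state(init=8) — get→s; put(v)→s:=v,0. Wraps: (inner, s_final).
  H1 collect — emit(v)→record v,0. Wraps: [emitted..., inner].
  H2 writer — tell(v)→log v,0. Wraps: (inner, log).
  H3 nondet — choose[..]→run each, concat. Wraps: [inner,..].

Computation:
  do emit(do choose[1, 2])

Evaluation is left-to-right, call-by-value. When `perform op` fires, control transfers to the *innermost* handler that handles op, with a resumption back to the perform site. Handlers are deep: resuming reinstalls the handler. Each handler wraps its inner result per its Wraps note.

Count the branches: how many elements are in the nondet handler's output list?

Answer: 2

Step-by-step:
choose[1, 2] @ H3
  branch[0] choose=1:
    emit(1) @ H1 ⇒ out+=1
    H0 returns (0, 8)
    H1 returns [1, (0, 8)]
    H2 returns ([1, (0, 8)], ())
    H3 returns [([1, (0, 8)], ())]
  branch[1] choose=2:
    emit(2) @ H1 ⇒ out+=2
    H0 returns (0, 8)
    H1 returns [2, (0, 8)]
    H2 returns ([2, (0, 8)], ())
    H3 returns [([2, (0, 8)], ())]
= [([1, (0, 8)], ()), ([2, (0, 8)], ())]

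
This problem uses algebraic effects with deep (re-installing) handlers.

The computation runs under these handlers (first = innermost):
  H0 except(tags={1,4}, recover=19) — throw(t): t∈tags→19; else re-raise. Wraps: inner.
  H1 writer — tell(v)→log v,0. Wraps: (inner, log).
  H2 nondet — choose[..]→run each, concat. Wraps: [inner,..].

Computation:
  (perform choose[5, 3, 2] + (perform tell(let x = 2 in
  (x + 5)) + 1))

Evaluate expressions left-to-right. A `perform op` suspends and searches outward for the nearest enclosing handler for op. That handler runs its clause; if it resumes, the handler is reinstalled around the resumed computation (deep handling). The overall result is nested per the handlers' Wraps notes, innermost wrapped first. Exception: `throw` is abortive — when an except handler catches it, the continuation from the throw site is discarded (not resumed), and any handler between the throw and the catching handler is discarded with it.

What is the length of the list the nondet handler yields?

Answer: 3

Step-by-step:
choose[5, 3, 2] @ H2
  branch[0] choose=5:
    tell(7) @ H1 ⇒ log+=7
    H0 returns 6
    H1 returns (6, (7))
    H2 returns [(6, (7))]
  branch[1] choose=3:
    tell(7) @ H1 ⇒ log+=7
    H0 returns 4
    H1 returns (4, (7))
    H2 returns [(4, (7))]
  branch[2] choose=2:
    tell(7) @ H1 ⇒ log+=7
    H0 returns 3
    H1 returns (3, (7))
    H2 returns [(3, (7))]
= [(6, (7)), (4, (7)), (3, (7))]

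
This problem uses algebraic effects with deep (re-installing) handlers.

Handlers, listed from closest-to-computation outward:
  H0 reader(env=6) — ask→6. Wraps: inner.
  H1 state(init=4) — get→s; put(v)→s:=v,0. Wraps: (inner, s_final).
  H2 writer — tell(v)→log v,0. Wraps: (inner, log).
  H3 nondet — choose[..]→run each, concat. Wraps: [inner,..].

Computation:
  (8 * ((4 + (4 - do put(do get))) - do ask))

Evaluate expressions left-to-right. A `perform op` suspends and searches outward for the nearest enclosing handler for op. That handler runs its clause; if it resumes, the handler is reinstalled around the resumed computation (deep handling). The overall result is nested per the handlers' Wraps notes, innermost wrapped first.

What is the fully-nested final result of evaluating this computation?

Answer: [((16, 4), ())]

Step-by-step:
get @ H1 ⇒ 4
put(4) @ H1 ⇒ s:=4
ask @ H0 ⇒ 6
H0 returns 16
H1 returns (16, 4)
H2 returns ((16, 4), ())
H3 returns [((16, 4), ())]
= [((16, 4), ())]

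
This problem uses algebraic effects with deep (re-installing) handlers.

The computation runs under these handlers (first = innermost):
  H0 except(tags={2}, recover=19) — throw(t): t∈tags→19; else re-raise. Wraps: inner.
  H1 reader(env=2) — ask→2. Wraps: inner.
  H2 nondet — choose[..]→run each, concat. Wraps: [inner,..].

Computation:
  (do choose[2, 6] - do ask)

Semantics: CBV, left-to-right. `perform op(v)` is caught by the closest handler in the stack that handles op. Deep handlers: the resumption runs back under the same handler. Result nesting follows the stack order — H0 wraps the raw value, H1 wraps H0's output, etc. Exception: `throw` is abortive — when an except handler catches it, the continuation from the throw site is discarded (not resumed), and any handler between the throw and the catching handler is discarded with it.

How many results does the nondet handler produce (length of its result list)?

Evaluation trace:
choose[2, 6] @ H2
  branch[0] choose=2:
    ask @ H1 ⇒ 2
    H0 returns 0
    H1 returns 0
    H2 returns [0]
  branch[1] choose=6:
    ask @ H1 ⇒ 2
    H0 returns 4
    H1 returns 4
    H2 returns [4]
= [0, 4]

Answer: 2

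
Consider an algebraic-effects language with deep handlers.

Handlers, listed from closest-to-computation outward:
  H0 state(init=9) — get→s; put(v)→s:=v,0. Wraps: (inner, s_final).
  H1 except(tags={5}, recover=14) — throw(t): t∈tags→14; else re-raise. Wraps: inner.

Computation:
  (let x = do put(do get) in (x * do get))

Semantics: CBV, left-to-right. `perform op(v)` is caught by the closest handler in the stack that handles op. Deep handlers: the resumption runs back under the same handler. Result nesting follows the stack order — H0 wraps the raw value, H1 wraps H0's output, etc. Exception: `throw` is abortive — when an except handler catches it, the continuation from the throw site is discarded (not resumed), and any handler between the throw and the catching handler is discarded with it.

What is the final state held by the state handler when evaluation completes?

Answer: 9

Step-by-step:
get @ H0 ⇒ 9
put(9) @ H0 ⇒ s:=9
get @ H0 ⇒ 9
H0 returns (0, 9)
H1 returns (0, 9)
= (0, 9)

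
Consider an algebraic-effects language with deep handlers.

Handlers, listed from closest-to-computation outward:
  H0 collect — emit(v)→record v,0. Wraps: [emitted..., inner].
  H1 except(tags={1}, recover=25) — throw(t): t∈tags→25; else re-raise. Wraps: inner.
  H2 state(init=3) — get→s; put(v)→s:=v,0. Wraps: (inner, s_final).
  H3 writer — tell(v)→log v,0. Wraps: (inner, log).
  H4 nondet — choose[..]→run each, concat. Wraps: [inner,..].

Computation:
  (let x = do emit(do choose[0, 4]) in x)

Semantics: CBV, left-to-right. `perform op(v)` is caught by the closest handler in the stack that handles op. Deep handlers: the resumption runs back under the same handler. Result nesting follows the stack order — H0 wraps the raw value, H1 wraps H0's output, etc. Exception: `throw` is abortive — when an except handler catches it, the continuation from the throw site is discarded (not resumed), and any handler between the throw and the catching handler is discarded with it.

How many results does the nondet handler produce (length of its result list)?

Answer: 2

Step-by-step:
choose[0, 4] @ H4
  branch[0] choose=0:
    emit(0) @ H0 ⇒ out+=0
    H0 returns [0, 0]
    H1 returns [0, 0]
    H2 returns ([0, 0], 3)
    H3 returns (([0, 0], 3), ())
    H4 returns [(([0, 0], 3), ())]
  branch[1] choose=4:
    emit(4) @ H0 ⇒ out+=4
    H0 returns [4, 0]
    H1 returns [4, 0]
    H2 returns ([4, 0], 3)
    H3 returns (([4, 0], 3), ())
    H4 returns [(([4, 0], 3), ())]
= [(([0, 0], 3), ()), (([4, 0], 3), ())]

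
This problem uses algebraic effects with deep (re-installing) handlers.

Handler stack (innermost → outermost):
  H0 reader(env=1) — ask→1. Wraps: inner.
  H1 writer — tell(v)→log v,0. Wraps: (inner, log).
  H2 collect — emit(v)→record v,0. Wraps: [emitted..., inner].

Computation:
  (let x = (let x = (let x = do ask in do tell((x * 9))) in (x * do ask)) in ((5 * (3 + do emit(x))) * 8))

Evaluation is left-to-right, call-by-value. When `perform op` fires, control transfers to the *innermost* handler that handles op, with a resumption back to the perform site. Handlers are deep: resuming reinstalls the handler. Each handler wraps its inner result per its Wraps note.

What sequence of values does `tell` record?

Answer: (9)

Evaluation trace:
ask @ H0 ⇒ 1
tell(9) @ H1 ⇒ log+=9
ask @ H0 ⇒ 1
emit(0) @ H2 ⇒ out+=0
H0 returns 120
H1 returns (120, (9))
H2 returns [0, (120, (9))]
= [0, (120, (9))]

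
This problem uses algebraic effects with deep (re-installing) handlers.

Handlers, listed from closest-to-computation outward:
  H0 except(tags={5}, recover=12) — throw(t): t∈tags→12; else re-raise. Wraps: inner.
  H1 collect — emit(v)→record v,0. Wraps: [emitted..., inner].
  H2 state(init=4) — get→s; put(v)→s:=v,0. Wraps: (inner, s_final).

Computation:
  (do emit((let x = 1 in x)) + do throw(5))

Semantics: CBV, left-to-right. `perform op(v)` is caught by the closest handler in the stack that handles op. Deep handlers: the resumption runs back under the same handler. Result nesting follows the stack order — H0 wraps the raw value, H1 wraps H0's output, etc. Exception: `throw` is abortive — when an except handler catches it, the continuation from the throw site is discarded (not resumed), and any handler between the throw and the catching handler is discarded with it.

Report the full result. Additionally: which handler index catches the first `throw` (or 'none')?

Working:
emit(1) @ H1 ⇒ out+=1
throw(5) @ H0 caught ⇒ 12
H1 returns [1, 12]
H2 returns ([1, 12], 4)
= ([1, 12], 4)

Answer: ([1, 12], 4) ; first throw caught by: H0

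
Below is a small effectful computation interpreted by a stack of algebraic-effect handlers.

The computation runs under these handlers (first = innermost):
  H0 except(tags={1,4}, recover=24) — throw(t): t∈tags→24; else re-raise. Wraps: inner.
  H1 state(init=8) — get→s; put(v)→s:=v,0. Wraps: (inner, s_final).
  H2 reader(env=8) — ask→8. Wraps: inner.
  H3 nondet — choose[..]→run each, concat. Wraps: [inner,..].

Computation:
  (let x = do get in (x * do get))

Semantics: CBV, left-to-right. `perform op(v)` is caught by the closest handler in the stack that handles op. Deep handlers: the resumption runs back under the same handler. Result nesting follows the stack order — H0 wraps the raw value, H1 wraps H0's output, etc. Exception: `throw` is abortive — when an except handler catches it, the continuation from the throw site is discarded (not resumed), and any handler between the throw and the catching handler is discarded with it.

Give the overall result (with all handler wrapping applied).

Answer: [(64, 8)]

Step-by-step:
get @ H1 ⇒ 8
get @ H1 ⇒ 8
H0 returns 64
H1 returns (64, 8)
H2 returns (64, 8)
H3 returns [(64, 8)]
= [(64, 8)]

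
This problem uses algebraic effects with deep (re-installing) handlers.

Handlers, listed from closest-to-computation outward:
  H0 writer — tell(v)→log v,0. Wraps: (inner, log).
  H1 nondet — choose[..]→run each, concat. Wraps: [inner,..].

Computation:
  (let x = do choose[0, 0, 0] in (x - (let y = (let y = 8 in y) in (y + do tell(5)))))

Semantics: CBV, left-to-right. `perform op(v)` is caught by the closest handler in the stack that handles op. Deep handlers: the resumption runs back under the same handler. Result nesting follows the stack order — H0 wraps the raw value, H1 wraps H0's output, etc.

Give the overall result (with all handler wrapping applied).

Step-by-step:
choose[0, 0, 0] @ H1
  branch[0] choose=0:
    tell(5) @ H0 ⇒ log+=5
    H0 returns (-8, (5))
    H1 returns [(-8, (5))]
  branch[1] choose=0:
    tell(5) @ H0 ⇒ log+=5
    H0 returns (-8, (5))
    H1 returns [(-8, (5))]
  branch[2] choose=0:
    tell(5) @ H0 ⇒ log+=5
    H0 returns (-8, (5))
    H1 returns [(-8, (5))]
= [(-8, (5)), (-8, (5)), (-8, (5))]

Answer: [(-8, (5)), (-8, (5)), (-8, (5))]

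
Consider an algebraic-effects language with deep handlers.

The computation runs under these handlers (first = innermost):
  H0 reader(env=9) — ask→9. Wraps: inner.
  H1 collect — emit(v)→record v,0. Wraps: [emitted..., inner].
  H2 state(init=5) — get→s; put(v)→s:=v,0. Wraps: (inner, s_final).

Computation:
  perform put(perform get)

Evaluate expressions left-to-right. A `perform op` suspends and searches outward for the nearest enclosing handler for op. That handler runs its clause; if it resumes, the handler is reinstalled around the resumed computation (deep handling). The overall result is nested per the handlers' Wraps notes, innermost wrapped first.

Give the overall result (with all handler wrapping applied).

Answer: ([0], 5)

Step-by-step:
get @ H2 ⇒ 5
put(5) @ H2 ⇒ s:=5
H0 returns 0
H1 returns [0]
H2 returns ([0], 5)
= ([0], 5)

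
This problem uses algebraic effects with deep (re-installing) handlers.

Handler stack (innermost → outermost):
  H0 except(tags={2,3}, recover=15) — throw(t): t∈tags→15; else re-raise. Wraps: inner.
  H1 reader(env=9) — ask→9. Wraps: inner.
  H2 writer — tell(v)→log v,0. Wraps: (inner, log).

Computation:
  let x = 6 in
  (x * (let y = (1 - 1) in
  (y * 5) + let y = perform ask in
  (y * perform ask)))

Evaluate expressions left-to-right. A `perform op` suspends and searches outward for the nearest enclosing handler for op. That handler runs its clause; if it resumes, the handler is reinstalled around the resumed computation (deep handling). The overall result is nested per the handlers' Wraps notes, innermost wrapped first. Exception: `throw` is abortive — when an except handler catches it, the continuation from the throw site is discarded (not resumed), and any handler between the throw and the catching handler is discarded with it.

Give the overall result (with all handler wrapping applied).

Evaluation trace:
ask @ H1 ⇒ 9
ask @ H1 ⇒ 9
H0 returns 486
H1 returns 486
H2 returns (486, ())
= (486, ())

Answer: (486, ())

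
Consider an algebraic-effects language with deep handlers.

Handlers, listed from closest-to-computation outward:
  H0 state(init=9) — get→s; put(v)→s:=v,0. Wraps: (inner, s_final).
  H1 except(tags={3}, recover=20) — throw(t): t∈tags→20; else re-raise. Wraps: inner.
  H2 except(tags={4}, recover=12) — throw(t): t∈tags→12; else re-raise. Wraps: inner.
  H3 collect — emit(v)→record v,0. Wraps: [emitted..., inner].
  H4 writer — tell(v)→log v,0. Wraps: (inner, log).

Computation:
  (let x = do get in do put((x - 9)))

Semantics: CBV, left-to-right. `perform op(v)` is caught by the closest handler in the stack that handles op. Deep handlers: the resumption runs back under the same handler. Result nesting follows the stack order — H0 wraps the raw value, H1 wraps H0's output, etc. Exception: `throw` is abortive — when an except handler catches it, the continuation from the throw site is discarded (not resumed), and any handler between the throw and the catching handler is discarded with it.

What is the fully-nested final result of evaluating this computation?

Answer: ([(0, 0)], ())

Step-by-step:
get @ H0 ⇒ 9
put(0) @ H0 ⇒ s:=0
H0 returns (0, 0)
H1 returns (0, 0)
H2 returns (0, 0)
H3 returns [(0, 0)]
H4 returns ([(0, 0)], ())
= ([(0, 0)], ())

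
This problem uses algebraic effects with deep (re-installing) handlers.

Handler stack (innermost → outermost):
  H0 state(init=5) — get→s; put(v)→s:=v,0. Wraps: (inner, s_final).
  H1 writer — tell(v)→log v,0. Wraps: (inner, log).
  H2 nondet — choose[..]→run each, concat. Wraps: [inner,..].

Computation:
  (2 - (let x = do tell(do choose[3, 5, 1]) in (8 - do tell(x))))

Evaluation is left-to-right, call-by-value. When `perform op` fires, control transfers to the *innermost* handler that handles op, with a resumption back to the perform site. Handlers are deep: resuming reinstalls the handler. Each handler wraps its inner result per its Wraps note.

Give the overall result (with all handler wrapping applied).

Step-by-step:
choose[3, 5, 1] @ H2
  branch[0] choose=3:
    tell(3) @ H1 ⇒ log+=3
    tell(0) @ H1 ⇒ log+=0
    H0 returns (-6, 5)
    H1 returns ((-6, 5), (3, 0))
    H2 returns [((-6, 5), (3, 0))]
  branch[1] choose=5:
    tell(5) @ H1 ⇒ log+=5
    tell(0) @ H1 ⇒ log+=0
    H0 returns (-6, 5)
    H1 returns ((-6, 5), (5, 0))
    H2 returns [((-6, 5), (5, 0))]
  branch[2] choose=1:
    tell(1) @ H1 ⇒ log+=1
    tell(0) @ H1 ⇒ log+=0
    H0 returns (-6, 5)
    H1 returns ((-6, 5), (1, 0))
    H2 returns [((-6, 5), (1, 0))]
= [((-6, 5), (3, 0)), ((-6, 5), (5, 0)), ((-6, 5), (1, 0))]

Answer: [((-6, 5), (3, 0)), ((-6, 5), (5, 0)), ((-6, 5), (1, 0))]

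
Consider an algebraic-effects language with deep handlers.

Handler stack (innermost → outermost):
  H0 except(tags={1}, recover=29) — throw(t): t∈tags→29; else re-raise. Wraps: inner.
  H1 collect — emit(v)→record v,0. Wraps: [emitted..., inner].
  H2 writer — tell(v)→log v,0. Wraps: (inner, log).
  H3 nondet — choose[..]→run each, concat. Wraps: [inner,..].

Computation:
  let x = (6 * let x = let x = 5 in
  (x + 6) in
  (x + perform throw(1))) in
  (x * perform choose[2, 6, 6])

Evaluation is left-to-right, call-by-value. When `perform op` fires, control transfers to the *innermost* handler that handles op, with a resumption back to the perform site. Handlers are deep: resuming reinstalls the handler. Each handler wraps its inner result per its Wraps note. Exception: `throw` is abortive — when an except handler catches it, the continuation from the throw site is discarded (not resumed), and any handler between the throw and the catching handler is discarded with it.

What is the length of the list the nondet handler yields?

Step-by-step:
throw(1) @ H0 caught ⇒ 29
H1 returns [29]
H2 returns ([29], ())
H3 returns [([29], ())]
= [([29], ())]

Answer: 1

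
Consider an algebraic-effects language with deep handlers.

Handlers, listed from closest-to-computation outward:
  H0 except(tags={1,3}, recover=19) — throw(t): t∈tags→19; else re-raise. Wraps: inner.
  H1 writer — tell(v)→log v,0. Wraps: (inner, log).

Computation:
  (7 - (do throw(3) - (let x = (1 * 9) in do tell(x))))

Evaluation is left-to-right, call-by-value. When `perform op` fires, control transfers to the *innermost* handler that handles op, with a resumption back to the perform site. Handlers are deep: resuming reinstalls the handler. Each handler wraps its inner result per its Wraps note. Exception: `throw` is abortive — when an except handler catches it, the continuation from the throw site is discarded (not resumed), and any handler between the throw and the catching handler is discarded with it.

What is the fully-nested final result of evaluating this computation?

Answer: (19, ())

Working:
throw(3) @ H0 caught ⇒ 19
H1 returns (19, ())
= (19, ())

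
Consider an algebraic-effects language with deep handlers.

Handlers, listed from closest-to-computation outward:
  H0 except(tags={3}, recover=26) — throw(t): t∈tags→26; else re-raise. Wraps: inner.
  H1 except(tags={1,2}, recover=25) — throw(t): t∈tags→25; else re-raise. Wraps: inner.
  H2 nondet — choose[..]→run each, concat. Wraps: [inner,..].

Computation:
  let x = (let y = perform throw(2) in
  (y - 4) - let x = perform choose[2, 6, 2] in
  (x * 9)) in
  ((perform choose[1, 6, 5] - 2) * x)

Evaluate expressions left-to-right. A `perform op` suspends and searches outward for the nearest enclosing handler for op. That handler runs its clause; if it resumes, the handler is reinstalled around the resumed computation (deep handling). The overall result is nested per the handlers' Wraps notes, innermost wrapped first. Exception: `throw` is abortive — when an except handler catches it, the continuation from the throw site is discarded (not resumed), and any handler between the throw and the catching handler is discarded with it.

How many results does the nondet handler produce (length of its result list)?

Answer: 1

Working:
throw(2) @ H0 re-raised
throw(2) @ H1 caught ⇒ 25
H2 returns [25]
= [25]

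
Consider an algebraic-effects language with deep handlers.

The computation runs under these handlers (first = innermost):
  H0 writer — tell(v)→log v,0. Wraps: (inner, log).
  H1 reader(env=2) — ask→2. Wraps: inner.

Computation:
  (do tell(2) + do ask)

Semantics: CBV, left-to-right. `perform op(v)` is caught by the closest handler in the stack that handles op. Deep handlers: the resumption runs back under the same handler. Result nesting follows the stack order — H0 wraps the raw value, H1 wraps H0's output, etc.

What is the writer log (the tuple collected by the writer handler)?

Answer: (2)

Step-by-step:
tell(2) @ H0 ⇒ log+=2
ask @ H1 ⇒ 2
H0 returns (2, (2))
H1 returns (2, (2))
= (2, (2))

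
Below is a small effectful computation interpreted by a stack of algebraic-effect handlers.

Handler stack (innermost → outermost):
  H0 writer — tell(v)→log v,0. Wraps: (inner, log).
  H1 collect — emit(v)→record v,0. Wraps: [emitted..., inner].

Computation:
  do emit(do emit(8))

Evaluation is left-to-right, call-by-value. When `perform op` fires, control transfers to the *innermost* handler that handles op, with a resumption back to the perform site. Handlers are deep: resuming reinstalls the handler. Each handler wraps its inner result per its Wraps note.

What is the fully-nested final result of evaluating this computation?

Evaluation trace:
emit(8) @ H1 ⇒ out+=8
emit(0) @ H1 ⇒ out+=0
H0 returns (0, ())
H1 returns [8, 0, (0, ())]
= [8, 0, (0, ())]

Answer: [8, 0, (0, ())]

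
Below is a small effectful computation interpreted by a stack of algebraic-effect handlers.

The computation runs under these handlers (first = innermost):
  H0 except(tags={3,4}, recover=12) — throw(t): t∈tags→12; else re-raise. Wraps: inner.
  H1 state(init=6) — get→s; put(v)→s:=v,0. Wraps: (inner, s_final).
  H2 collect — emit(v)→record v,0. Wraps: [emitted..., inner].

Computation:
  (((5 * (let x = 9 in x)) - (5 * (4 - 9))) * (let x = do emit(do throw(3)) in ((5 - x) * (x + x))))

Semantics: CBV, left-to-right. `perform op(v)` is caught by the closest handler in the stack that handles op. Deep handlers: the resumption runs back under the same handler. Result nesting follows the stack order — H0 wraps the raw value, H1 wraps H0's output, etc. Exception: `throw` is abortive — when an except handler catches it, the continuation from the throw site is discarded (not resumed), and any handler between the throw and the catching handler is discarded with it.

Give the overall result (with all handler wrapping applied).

Answer: [(12, 6)]

Working:
throw(3) @ H0 caught ⇒ 12
H1 returns (12, 6)
H2 returns [(12, 6)]
= [(12, 6)]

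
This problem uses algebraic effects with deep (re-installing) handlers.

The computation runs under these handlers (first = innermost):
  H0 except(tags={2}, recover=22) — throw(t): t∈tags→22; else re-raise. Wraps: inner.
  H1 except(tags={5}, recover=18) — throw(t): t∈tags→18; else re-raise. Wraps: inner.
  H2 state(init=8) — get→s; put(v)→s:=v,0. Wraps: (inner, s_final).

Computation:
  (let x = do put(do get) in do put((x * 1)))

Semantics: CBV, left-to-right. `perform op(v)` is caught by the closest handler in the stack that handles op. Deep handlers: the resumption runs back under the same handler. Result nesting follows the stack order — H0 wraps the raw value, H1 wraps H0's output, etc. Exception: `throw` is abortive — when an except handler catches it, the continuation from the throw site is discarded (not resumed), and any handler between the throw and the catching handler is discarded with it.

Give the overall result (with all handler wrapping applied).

Answer: (0, 0)

Step-by-step:
get @ H2 ⇒ 8
put(8) @ H2 ⇒ s:=8
put(0) @ H2 ⇒ s:=0
H0 returns 0
H1 returns 0
H2 returns (0, 0)
= (0, 0)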